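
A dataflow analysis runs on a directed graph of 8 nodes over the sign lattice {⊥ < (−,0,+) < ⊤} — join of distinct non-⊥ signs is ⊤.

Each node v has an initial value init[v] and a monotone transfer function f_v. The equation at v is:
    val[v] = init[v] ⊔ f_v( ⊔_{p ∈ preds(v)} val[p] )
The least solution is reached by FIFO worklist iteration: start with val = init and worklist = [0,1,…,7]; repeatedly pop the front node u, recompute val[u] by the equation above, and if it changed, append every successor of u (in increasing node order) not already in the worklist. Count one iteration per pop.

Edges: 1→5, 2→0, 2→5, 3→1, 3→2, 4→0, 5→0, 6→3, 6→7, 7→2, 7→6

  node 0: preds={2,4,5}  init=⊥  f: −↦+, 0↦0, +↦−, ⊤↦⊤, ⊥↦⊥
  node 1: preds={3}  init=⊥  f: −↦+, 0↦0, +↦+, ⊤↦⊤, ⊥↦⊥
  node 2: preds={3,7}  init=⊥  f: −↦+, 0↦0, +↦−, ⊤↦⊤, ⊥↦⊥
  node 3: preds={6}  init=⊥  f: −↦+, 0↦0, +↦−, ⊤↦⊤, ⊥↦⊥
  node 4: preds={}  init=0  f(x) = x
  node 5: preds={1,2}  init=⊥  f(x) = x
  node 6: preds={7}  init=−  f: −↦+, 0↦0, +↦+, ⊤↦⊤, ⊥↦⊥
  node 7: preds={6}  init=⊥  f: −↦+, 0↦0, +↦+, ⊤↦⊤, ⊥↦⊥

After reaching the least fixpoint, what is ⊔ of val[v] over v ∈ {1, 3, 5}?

Worklist (20 pops):
  #1 pop 0: in=0 → 0 (was ⊥); enqueue []
  #2 pop 1: in=⊥ → ⊥ (no change)
  #3 pop 2: in=⊥ → ⊥ (no change)
  #4 pop 3: in=− → + (was ⊥); enqueue [1,2]
  #5 pop 4: in=⊥ → 0 (no change)
  #6 pop 5: in=⊥ → ⊥ (no change)
  #7 pop 6: in=⊥ → − (no change)
  #8 pop 7: in=− → + (was ⊥); enqueue [6]
  #9 pop 1: in=+ → + (was ⊥); enqueue [5]
  #10 pop 2: in=+ → − (was ⊥); enqueue [0]
  #11 pop 6: in=+ → ⊤ (was −); enqueue [3,7]
  #12 pop 5: in=⊤ → ⊤ (was ⊥); enqueue []
  #13 pop 0: in=⊤ → ⊤ (was 0); enqueue []
  #14 pop 3: in=⊤ → ⊤ (was +); enqueue [1,2]
  #15 pop 7: in=⊤ → ⊤ (was +); enqueue [6]
  #16 pop 1: in=⊤ → ⊤ (was +); enqueue [5]
  #17 pop 2: in=⊤ → ⊤ (was −); enqueue [0]
  #18 pop 6: in=⊤ → ⊤ (no change)
  #19 pop 5: in=⊤ → ⊤ (no change)
  #20 pop 0: in=⊤ → ⊤ (no change)

Fixpoint:
  val[0] = ⊤
  val[1] = ⊤
  val[2] = ⊤
  val[3] = ⊤
  val[4] = 0
  val[5] = ⊤
  val[6] = ⊤
  val[7] = ⊤

⊤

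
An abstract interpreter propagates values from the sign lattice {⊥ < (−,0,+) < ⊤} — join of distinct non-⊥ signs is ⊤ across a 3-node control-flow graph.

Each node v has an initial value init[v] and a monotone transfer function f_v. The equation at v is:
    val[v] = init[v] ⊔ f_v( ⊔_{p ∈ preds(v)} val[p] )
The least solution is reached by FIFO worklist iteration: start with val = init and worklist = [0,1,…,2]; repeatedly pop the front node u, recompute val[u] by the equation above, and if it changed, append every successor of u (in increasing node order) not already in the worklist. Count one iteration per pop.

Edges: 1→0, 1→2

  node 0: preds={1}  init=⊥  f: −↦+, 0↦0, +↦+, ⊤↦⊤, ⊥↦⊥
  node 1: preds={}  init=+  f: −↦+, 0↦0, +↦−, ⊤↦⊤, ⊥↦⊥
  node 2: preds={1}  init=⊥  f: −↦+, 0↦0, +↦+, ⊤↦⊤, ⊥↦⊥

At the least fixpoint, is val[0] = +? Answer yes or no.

yes

Iteration log — 3 steps:
  step 1. node 0  ⊔preds=+  new=+  old=⊥  +wl: 
  step 2. node 1  ⊔preds=⊥  new=+  stable
  step 3. node 2  ⊔preds=+  new=+  old=⊥  +wl: 

Least fixpoint reached:
  node 0: +
  node 1: +
  node 2: +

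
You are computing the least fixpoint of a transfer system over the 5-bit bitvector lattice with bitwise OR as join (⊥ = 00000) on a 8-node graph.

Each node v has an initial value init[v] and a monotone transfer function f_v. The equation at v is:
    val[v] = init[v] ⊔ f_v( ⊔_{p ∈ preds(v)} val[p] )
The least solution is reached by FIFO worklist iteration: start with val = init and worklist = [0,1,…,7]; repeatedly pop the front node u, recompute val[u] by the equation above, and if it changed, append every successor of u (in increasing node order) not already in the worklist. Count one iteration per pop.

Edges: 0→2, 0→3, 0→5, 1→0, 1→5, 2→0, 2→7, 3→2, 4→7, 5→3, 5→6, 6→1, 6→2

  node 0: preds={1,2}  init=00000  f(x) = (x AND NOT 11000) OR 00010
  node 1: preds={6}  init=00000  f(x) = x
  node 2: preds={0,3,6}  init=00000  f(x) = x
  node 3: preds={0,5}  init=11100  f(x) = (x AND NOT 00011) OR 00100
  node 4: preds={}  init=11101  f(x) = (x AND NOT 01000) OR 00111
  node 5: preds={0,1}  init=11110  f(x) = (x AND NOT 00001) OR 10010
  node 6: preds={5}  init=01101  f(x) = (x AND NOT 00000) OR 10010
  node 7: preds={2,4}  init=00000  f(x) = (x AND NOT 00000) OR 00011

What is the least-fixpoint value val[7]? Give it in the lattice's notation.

Worklist (14 pops):
  #1 pop 0: in=00000 → 00010 (was 00000); enqueue []
  #2 pop 1: in=01101 → 01101 (was 00000); enqueue [0]
  #3 pop 2: in=11111 → 11111 (was 00000); enqueue []
  #4 pop 3: in=11110 → 11100 (no change)
  #5 pop 4: in=00000 → 11111 (was 11101); enqueue []
  #6 pop 5: in=01111 → 11110 (no change)
  #7 pop 6: in=11110 → 11111 (was 01101); enqueue [1,2]
  #8 pop 7: in=11111 → 11111 (was 00000); enqueue []
  #9 pop 0: in=11111 → 00111 (was 00010); enqueue [3,5]
  #10 pop 1: in=11111 → 11111 (was 01101); enqueue [0]
  #11 pop 2: in=11111 → 11111 (no change)
  #12 pop 3: in=11111 → 11100 (no change)
  #13 pop 5: in=11111 → 11110 (no change)
  #14 pop 0: in=11111 → 00111 (no change)

Fixpoint:
  val[0] = 00111
  val[1] = 11111
  val[2] = 11111
  val[3] = 11100
  val[4] = 11111
  val[5] = 11110
  val[6] = 11111
  val[7] = 11111

11111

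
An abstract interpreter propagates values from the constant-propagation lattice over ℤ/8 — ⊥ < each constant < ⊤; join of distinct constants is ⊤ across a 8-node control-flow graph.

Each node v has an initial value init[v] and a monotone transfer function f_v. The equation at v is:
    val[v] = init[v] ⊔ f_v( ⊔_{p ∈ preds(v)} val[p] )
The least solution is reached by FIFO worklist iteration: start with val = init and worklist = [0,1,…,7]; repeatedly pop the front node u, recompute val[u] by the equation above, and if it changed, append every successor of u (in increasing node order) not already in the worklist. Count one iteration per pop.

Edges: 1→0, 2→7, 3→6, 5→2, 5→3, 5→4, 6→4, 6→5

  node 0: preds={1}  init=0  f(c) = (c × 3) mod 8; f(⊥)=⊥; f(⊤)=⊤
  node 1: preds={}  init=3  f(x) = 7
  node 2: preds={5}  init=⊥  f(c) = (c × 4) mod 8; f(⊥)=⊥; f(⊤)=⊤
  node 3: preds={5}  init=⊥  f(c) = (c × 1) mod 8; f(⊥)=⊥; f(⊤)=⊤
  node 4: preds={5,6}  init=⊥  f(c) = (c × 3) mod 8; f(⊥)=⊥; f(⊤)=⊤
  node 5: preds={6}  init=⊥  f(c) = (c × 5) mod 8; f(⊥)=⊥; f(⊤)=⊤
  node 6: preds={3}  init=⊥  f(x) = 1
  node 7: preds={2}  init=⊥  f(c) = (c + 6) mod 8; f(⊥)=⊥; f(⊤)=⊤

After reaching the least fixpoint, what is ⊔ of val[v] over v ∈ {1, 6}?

⊤

Trace (16 dequeues):
  [1] u=0 | in 3 | out ⊤ | prev 0 | push {}
  [2] u=1 | in ⊥ | out ⊤ | prev 3 | push {0}
  [3] u=2 | in ⊥ | out ⊥ | ==
  [4] u=3 | in ⊥ | out ⊥ | ==
  [5] u=4 | in ⊥ | out ⊥ | ==
  [6] u=5 | in ⊥ | out ⊥ | ==
  [7] u=6 | in ⊥ | out 1 | prev ⊥ | push {4,5}
  [8] u=7 | in ⊥ | out ⊥ | ==
  [9] u=0 | in ⊤ | out ⊤ | ==
  [10] u=4 | in 1 | out 3 | prev ⊥ | push {}
  [11] u=5 | in 1 | out 5 | prev ⊥ | push {2,3,4}
  [12] u=2 | in 5 | out 4 | prev ⊥ | push {7}
  [13] u=3 | in 5 | out 5 | prev ⊥ | push {6}
  [14] u=4 | in ⊤ | out ⊤ | prev 3 | push {}
  [15] u=7 | in 4 | out 2 | prev ⊥ | push {}
  [16] u=6 | in 5 | out 1 | ==

Converged values:
  [0] ⊤
  [1] ⊤
  [2] 4
  [3] 5
  [4] ⊤
  [5] 5
  [6] 1
  [7] 2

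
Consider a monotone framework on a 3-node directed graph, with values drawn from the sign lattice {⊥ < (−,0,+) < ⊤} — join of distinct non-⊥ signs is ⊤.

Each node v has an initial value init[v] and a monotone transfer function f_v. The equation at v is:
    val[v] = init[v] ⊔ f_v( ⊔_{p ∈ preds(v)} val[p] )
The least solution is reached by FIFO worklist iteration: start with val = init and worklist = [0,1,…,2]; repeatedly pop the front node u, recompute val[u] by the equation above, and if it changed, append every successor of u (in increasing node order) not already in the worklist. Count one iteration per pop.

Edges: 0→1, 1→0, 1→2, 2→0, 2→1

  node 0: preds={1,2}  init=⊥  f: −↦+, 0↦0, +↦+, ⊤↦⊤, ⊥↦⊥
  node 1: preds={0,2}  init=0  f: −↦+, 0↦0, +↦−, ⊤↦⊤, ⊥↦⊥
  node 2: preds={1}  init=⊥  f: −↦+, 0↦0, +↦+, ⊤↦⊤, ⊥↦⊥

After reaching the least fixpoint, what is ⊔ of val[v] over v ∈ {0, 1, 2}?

Iteration log — 5 steps:
  step 1. node 0  ⊔preds=0  new=0  old=⊥  +wl: 
  step 2. node 1  ⊔preds=0  new=0  stable
  step 3. node 2  ⊔preds=0  new=0  old=⊥  +wl: 0,1
  step 4. node 0  ⊔preds=0  new=0  stable
  step 5. node 1  ⊔preds=0  new=0  stable

Least fixpoint reached:
  node 0: 0
  node 1: 0
  node 2: 0

0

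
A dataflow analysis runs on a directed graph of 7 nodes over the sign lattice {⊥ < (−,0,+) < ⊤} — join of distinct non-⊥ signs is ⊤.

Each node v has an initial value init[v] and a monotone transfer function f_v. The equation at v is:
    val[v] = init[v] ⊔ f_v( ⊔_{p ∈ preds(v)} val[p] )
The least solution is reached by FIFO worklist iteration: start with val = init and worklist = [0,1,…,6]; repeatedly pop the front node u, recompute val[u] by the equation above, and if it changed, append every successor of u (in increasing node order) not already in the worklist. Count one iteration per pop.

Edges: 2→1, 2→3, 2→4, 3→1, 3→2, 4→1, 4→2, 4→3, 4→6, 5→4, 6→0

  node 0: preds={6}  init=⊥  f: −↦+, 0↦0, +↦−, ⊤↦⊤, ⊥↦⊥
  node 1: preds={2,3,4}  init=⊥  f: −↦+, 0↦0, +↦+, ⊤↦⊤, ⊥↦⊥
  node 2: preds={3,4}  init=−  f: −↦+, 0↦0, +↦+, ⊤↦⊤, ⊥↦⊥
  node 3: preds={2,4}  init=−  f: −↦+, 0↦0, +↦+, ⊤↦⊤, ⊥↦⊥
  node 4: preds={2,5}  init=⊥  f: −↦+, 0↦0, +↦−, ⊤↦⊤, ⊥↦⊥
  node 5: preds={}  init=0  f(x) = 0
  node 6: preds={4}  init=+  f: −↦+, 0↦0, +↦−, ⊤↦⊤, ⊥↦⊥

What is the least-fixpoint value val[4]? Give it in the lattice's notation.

⊤

Trace (11 dequeues):
  [1] u=0 | in + | out − | prev ⊥ | push {}
  [2] u=1 | in − | out + | prev ⊥ | push {}
  [3] u=2 | in − | out ⊤ | prev − | push {1}
  [4] u=3 | in ⊤ | out ⊤ | prev − | push {2}
  [5] u=4 | in ⊤ | out ⊤ | prev ⊥ | push {3}
  [6] u=5 | in ⊥ | out 0 | ==
  [7] u=6 | in ⊤ | out ⊤ | prev + | push {0}
  [8] u=1 | in ⊤ | out ⊤ | prev + | push {}
  [9] u=2 | in ⊤ | out ⊤ | ==
  [10] u=3 | in ⊤ | out ⊤ | ==
  [11] u=0 | in ⊤ | out ⊤ | prev − | push {}

Converged values:
  [0] ⊤
  [1] ⊤
  [2] ⊤
  [3] ⊤
  [4] ⊤
  [5] 0
  [6] ⊤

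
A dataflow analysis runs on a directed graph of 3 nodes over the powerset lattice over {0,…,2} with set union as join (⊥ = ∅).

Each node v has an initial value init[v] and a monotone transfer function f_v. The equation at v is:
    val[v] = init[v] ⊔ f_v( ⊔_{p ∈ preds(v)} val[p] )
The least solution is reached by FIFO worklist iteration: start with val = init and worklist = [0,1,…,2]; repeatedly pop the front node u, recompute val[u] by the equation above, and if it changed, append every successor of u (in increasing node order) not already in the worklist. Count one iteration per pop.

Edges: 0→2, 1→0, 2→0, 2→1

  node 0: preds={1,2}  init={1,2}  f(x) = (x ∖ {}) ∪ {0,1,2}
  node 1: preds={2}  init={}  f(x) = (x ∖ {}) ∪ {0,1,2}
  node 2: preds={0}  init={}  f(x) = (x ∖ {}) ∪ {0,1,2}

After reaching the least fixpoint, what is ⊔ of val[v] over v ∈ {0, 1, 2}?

{0,1,2}

Iteration log — 5 steps:
  step 1. node 0  ⊔preds={}  new={0,1,2}  old={1,2}  +wl: 
  step 2. node 1  ⊔preds={}  new={0,1,2}  old={}  +wl: 0
  step 3. node 2  ⊔preds={0,1,2}  new={0,1,2}  old={}  +wl: 1
  step 4. node 0  ⊔preds={0,1,2}  new={0,1,2}  stable
  step 5. node 1  ⊔preds={0,1,2}  new={0,1,2}  stable

Least fixpoint reached:
  node 0: {0,1,2}
  node 1: {0,1,2}
  node 2: {0,1,2}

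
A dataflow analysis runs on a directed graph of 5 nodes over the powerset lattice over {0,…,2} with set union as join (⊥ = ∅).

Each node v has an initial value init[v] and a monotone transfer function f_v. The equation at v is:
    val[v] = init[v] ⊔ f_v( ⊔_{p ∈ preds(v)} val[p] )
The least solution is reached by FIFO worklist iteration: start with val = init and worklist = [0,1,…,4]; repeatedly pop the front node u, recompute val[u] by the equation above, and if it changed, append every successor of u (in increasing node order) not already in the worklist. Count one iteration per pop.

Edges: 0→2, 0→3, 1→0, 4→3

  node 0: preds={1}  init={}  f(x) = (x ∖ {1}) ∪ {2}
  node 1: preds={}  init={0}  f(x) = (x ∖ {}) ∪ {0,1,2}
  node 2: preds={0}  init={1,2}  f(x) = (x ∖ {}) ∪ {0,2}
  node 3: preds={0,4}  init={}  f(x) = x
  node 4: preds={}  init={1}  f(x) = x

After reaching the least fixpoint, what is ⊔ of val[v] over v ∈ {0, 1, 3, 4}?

{0,1,2}

Trace (6 dequeues):
  [1] u=0 | in {0} | out {0,2} | prev {} | push {}
  [2] u=1 | in {} | out {0,1,2} | prev {0} | push {0}
  [3] u=2 | in {0,2} | out {0,1,2} | prev {1,2} | push {}
  [4] u=3 | in {0,1,2} | out {0,1,2} | prev {} | push {}
  [5] u=4 | in {} | out {1} | ==
  [6] u=0 | in {0,1,2} | out {0,2} | ==

Converged values:
  [0] {0,2}
  [1] {0,1,2}
  [2] {0,1,2}
  [3] {0,1,2}
  [4] {1}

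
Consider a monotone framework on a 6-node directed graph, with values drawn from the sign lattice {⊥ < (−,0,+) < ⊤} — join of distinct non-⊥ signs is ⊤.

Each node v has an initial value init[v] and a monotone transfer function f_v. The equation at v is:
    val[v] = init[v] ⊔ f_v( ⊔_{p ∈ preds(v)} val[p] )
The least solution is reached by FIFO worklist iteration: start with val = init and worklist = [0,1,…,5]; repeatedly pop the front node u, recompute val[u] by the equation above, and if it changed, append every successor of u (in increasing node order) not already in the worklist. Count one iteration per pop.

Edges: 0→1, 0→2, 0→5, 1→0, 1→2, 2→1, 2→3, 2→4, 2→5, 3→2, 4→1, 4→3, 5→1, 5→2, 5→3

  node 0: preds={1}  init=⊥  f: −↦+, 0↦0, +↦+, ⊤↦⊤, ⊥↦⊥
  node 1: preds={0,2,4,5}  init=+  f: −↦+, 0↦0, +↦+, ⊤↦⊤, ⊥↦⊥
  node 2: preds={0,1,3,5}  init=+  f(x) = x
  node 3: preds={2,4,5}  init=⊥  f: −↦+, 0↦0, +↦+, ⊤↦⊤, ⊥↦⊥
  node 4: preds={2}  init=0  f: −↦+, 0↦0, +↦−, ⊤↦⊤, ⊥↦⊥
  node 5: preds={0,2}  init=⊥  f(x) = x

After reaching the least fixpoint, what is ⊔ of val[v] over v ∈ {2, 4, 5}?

Worklist (11 pops):
  #1 pop 0: in=+ → + (was ⊥); enqueue []
  #2 pop 1: in=⊤ → ⊤ (was +); enqueue [0]
  #3 pop 2: in=⊤ → ⊤ (was +); enqueue [1]
  #4 pop 3: in=⊤ → ⊤ (was ⊥); enqueue [2]
  #5 pop 4: in=⊤ → ⊤ (was 0); enqueue [3]
  #6 pop 5: in=⊤ → ⊤ (was ⊥); enqueue []
  #7 pop 0: in=⊤ → ⊤ (was +); enqueue [5]
  #8 pop 1: in=⊤ → ⊤ (no change)
  #9 pop 2: in=⊤ → ⊤ (no change)
  #10 pop 3: in=⊤ → ⊤ (no change)
  #11 pop 5: in=⊤ → ⊤ (no change)

Fixpoint:
  val[0] = ⊤
  val[1] = ⊤
  val[2] = ⊤
  val[3] = ⊤
  val[4] = ⊤
  val[5] = ⊤

⊤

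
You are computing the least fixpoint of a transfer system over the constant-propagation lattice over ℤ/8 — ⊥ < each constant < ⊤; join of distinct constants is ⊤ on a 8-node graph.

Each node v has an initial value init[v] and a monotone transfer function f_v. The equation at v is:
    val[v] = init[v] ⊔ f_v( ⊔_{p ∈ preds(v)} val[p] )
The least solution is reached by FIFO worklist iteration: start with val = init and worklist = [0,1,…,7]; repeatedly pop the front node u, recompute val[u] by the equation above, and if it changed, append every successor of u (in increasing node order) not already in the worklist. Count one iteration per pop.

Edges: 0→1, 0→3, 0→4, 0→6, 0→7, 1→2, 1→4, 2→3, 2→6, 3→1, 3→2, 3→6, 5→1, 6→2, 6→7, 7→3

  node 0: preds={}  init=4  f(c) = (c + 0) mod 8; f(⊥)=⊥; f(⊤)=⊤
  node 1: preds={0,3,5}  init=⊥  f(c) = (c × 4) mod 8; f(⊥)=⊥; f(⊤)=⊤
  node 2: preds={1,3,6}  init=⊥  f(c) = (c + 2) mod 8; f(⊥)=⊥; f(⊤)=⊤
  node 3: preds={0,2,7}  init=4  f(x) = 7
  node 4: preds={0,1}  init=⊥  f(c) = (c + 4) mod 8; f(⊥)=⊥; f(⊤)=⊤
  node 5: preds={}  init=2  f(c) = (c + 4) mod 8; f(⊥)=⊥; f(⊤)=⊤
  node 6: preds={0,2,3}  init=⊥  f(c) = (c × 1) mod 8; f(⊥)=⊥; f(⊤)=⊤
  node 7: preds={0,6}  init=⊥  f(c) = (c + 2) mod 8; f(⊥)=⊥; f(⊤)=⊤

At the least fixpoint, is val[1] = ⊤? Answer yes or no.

yes

Iteration log — 11 steps:
  step 1. node 0  ⊔preds=⊥  new=4  stable
  step 2. node 1  ⊔preds=⊤  new=⊤  old=⊥  +wl: 
  step 3. node 2  ⊔preds=⊤  new=⊤  old=⊥  +wl: 
  step 4. node 3  ⊔preds=⊤  new=⊤  old=4  +wl: 1,2
  step 5. node 4  ⊔preds=⊤  new=⊤  old=⊥  +wl: 
  step 6. node 5  ⊔preds=⊥  new=2  stable
  step 7. node 6  ⊔preds=⊤  new=⊤  old=⊥  +wl: 
  step 8. node 7  ⊔preds=⊤  new=⊤  old=⊥  +wl: 3
  step 9. node 1  ⊔preds=⊤  new=⊤  stable
  step 10. node 2  ⊔preds=⊤  new=⊤  stable
  step 11. node 3  ⊔preds=⊤  new=⊤  stable

Least fixpoint reached:
  node 0: 4
  node 1: ⊤
  node 2: ⊤
  node 3: ⊤
  node 4: ⊤
  node 5: 2
  node 6: ⊤
  node 7: ⊤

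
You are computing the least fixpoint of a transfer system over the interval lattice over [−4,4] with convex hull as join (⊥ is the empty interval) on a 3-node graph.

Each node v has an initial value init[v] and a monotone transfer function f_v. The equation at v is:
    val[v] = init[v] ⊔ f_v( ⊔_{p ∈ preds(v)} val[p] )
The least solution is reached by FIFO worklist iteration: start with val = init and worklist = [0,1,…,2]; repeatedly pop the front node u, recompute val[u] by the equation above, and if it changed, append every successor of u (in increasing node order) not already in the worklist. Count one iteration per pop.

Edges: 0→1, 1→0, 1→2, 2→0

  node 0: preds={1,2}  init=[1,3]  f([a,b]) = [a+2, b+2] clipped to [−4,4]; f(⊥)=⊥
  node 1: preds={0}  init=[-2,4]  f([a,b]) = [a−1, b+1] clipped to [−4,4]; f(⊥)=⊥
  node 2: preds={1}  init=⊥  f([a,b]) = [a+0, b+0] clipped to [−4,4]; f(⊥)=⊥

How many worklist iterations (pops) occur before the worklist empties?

4

Trace (4 dequeues):
  [1] u=0 | in [-2,4] | out [0,4] | prev [1,3] | push {}
  [2] u=1 | in [0,4] | out [-2,4] | ==
  [3] u=2 | in [-2,4] | out [-2,4] | prev ⊥ | push {0}
  [4] u=0 | in [-2,4] | out [0,4] | ==

Converged values:
  [0] [0,4]
  [1] [-2,4]
  [2] [-2,4]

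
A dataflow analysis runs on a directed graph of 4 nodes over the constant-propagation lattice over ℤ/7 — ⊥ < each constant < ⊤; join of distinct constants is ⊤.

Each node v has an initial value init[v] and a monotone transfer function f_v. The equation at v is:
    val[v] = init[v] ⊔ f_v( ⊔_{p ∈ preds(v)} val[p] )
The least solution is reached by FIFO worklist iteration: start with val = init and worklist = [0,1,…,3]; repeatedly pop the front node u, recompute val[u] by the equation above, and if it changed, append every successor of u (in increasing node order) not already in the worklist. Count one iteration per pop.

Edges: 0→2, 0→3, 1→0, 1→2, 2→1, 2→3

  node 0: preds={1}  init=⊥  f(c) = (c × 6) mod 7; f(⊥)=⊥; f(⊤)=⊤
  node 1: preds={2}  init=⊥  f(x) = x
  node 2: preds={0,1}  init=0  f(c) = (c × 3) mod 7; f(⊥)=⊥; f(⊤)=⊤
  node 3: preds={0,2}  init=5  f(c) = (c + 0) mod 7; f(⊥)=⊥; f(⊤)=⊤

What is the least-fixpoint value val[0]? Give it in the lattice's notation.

0

Worklist (7 pops):
  #1 pop 0: in=⊥ → ⊥ (no change)
  #2 pop 1: in=0 → 0 (was ⊥); enqueue [0]
  #3 pop 2: in=0 → 0 (no change)
  #4 pop 3: in=0 → ⊤ (was 5); enqueue []
  #5 pop 0: in=0 → 0 (was ⊥); enqueue [2,3]
  #6 pop 2: in=0 → 0 (no change)
  #7 pop 3: in=0 → ⊤ (no change)

Fixpoint:
  val[0] = 0
  val[1] = 0
  val[2] = 0
  val[3] = ⊤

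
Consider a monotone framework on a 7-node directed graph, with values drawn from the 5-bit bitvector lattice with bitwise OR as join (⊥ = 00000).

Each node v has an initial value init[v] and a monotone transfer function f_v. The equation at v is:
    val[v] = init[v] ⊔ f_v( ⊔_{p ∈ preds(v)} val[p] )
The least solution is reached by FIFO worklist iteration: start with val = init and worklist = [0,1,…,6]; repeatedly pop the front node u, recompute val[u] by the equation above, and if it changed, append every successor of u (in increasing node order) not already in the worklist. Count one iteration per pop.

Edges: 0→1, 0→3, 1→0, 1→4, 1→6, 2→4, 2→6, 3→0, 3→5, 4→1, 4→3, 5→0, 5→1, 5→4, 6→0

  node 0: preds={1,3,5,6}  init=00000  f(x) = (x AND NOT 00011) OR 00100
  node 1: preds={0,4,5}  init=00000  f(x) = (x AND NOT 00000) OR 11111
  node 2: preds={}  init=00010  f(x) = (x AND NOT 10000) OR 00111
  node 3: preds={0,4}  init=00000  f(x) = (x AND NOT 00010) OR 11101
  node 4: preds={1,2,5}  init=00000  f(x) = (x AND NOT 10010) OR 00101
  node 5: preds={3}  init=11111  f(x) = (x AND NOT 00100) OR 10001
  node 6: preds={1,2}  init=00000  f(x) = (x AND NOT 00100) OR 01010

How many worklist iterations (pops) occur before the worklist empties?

10

Trace (10 dequeues):
  [1] u=0 | in 11111 | out 11100 | prev 00000 | push {}
  [2] u=1 | in 11111 | out 11111 | prev 00000 | push {0}
  [3] u=2 | in 00000 | out 00111 | prev 00010 | push {}
  [4] u=3 | in 11100 | out 11101 | prev 00000 | push {}
  [5] u=4 | in 11111 | out 01101 | prev 00000 | push {1,3}
  [6] u=5 | in 11101 | out 11111 | ==
  [7] u=6 | in 11111 | out 11011 | prev 00000 | push {}
  [8] u=0 | in 11111 | out 11100 | ==
  [9] u=1 | in 11111 | out 11111 | ==
  [10] u=3 | in 11101 | out 11101 | ==

Converged values:
  [0] 11100
  [1] 11111
  [2] 00111
  [3] 11101
  [4] 01101
  [5] 11111
  [6] 11011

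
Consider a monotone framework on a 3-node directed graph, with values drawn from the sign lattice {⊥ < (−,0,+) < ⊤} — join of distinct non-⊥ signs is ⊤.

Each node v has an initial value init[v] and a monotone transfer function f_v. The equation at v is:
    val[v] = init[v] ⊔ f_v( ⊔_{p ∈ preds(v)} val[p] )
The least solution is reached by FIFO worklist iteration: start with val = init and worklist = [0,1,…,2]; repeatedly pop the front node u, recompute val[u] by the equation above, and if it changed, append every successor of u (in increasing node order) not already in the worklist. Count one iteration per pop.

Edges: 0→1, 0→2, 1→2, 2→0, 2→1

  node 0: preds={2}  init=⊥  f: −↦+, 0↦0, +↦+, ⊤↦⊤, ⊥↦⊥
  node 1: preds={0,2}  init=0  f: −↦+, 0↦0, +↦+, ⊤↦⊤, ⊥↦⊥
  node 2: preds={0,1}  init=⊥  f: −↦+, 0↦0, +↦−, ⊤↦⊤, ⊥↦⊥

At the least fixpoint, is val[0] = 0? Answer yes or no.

yes

Iteration log — 6 steps:
  step 1. node 0  ⊔preds=⊥  new=⊥  stable
  step 2. node 1  ⊔preds=⊥  new=0  stable
  step 3. node 2  ⊔preds=0  new=0  old=⊥  +wl: 0,1
  step 4. node 0  ⊔preds=0  new=0  old=⊥  +wl: 2
  step 5. node 1  ⊔preds=0  new=0  stable
  step 6. node 2  ⊔preds=0  new=0  stable

Least fixpoint reached:
  node 0: 0
  node 1: 0
  node 2: 0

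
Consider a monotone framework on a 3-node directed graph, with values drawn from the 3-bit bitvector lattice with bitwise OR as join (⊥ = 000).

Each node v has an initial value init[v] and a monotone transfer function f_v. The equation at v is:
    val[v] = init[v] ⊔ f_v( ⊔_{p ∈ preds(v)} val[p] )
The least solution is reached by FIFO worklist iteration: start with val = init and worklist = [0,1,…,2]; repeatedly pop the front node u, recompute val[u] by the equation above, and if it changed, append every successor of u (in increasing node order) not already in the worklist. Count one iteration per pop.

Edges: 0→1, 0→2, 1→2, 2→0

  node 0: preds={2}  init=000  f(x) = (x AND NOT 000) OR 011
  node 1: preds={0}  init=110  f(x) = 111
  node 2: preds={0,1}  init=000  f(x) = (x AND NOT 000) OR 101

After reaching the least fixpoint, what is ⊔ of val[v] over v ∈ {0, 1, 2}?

111

Worklist (6 pops):
  #1 pop 0: in=000 → 011 (was 000); enqueue []
  #2 pop 1: in=011 → 111 (was 110); enqueue []
  #3 pop 2: in=111 → 111 (was 000); enqueue [0]
  #4 pop 0: in=111 → 111 (was 011); enqueue [1,2]
  #5 pop 1: in=111 → 111 (no change)
  #6 pop 2: in=111 → 111 (no change)

Fixpoint:
  val[0] = 111
  val[1] = 111
  val[2] = 111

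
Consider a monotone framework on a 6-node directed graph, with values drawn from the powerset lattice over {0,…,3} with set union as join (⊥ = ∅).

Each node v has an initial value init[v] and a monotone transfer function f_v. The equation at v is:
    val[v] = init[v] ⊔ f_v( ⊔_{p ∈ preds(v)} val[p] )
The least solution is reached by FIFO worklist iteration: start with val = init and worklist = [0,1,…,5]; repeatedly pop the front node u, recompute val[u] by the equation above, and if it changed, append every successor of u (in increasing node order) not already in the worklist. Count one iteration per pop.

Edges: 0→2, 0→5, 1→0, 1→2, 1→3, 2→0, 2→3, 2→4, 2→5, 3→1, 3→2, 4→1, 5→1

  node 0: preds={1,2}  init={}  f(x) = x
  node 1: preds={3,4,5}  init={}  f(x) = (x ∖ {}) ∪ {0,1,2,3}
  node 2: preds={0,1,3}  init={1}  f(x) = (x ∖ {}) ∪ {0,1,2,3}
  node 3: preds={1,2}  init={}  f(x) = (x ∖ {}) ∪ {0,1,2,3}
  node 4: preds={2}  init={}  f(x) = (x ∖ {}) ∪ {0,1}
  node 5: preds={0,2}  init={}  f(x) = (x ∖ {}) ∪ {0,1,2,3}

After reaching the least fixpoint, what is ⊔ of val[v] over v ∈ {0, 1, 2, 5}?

{0,1,2,3}

Worklist (10 pops):
  #1 pop 0: in={1} → {1} (was {}); enqueue []
  #2 pop 1: in={} → {0,1,2,3} (was {}); enqueue [0]
  #3 pop 2: in={0,1,2,3} → {0,1,2,3} (was {1}); enqueue []
  #4 pop 3: in={0,1,2,3} → {0,1,2,3} (was {}); enqueue [1,2]
  #5 pop 4: in={0,1,2,3} → {0,1,2,3} (was {}); enqueue []
  #6 pop 5: in={0,1,2,3} → {0,1,2,3} (was {}); enqueue []
  #7 pop 0: in={0,1,2,3} → {0,1,2,3} (was {1}); enqueue [5]
  #8 pop 1: in={0,1,2,3} → {0,1,2,3} (no change)
  #9 pop 2: in={0,1,2,3} → {0,1,2,3} (no change)
  #10 pop 5: in={0,1,2,3} → {0,1,2,3} (no change)

Fixpoint:
  val[0] = {0,1,2,3}
  val[1] = {0,1,2,3}
  val[2] = {0,1,2,3}
  val[3] = {0,1,2,3}
  val[4] = {0,1,2,3}
  val[5] = {0,1,2,3}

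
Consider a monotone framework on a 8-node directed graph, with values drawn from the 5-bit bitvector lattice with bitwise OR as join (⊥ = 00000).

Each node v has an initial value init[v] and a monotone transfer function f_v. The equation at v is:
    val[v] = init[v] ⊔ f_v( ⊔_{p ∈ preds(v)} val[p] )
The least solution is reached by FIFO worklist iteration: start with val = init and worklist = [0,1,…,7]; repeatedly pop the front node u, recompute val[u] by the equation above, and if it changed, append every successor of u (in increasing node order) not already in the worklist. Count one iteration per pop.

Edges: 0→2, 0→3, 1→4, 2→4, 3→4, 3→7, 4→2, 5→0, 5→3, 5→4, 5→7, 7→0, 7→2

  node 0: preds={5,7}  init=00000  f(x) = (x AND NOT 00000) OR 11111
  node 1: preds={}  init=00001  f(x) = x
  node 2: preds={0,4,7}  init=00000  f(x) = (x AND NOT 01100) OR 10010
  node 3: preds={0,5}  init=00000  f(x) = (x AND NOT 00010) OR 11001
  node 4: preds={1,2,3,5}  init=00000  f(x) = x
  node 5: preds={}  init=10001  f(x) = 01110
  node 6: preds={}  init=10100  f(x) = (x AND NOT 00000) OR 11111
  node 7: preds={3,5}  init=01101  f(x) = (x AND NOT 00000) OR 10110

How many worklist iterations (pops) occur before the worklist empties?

Worklist (12 pops):
  #1 pop 0: in=11101 → 11111 (was 00000); enqueue []
  #2 pop 1: in=00000 → 00001 (no change)
  #3 pop 2: in=11111 → 10011 (was 00000); enqueue []
  #4 pop 3: in=11111 → 11101 (was 00000); enqueue []
  #5 pop 4: in=11111 → 11111 (was 00000); enqueue [2]
  #6 pop 5: in=00000 → 11111 (was 10001); enqueue [0,3,4]
  #7 pop 6: in=00000 → 11111 (was 10100); enqueue []
  #8 pop 7: in=11111 → 11111 (was 01101); enqueue []
  #9 pop 2: in=11111 → 10011 (no change)
  #10 pop 0: in=11111 → 11111 (no change)
  #11 pop 3: in=11111 → 11101 (no change)
  #12 pop 4: in=11111 → 11111 (no change)

Fixpoint:
  val[0] = 11111
  val[1] = 00001
  val[2] = 10011
  val[3] = 11101
  val[4] = 11111
  val[5] = 11111
  val[6] = 11111
  val[7] = 11111

12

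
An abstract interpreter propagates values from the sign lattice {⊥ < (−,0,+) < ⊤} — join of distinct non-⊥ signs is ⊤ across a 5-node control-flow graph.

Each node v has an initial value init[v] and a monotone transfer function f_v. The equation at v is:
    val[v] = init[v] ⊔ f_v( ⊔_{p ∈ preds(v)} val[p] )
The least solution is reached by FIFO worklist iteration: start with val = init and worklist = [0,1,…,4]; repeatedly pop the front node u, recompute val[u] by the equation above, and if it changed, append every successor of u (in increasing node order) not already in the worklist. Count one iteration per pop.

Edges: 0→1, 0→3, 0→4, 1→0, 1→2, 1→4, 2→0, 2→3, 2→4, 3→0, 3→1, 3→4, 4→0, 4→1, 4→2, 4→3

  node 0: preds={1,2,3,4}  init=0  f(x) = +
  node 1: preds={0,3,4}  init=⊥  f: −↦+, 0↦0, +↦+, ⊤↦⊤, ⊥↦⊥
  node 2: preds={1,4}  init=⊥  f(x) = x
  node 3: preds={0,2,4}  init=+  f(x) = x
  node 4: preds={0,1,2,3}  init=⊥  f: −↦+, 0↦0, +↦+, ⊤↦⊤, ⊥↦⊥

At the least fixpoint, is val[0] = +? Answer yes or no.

no

Iteration log — 9 steps:
  step 1. node 0  ⊔preds=+  new=⊤  old=0  +wl: 
  step 2. node 1  ⊔preds=⊤  new=⊤  old=⊥  +wl: 0
  step 3. node 2  ⊔preds=⊤  new=⊤  old=⊥  +wl: 
  step 4. node 3  ⊔preds=⊤  new=⊤  old=+  +wl: 1
  step 5. node 4  ⊔preds=⊤  new=⊤  old=⊥  +wl: 2,3
  step 6. node 0  ⊔preds=⊤  new=⊤  stable
  step 7. node 1  ⊔preds=⊤  new=⊤  stable
  step 8. node 2  ⊔preds=⊤  new=⊤  stable
  step 9. node 3  ⊔preds=⊤  new=⊤  stable

Least fixpoint reached:
  node 0: ⊤
  node 1: ⊤
  node 2: ⊤
  node 3: ⊤
  node 4: ⊤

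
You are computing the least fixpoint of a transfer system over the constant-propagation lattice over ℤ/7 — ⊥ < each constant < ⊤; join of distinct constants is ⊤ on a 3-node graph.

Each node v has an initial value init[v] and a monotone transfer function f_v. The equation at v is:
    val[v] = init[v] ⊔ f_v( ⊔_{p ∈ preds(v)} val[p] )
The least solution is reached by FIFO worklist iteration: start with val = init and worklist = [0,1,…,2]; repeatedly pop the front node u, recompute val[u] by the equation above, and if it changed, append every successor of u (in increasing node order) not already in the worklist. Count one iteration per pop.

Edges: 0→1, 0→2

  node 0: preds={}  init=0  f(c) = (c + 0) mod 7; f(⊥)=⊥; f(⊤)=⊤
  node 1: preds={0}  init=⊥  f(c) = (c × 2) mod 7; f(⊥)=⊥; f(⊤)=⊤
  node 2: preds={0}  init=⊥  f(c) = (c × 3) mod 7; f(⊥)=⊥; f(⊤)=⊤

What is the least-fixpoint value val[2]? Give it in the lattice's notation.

Trace (3 dequeues):
  [1] u=0 | in ⊥ | out 0 | ==
  [2] u=1 | in 0 | out 0 | prev ⊥ | push {}
  [3] u=2 | in 0 | out 0 | prev ⊥ | push {}

Converged values:
  [0] 0
  [1] 0
  [2] 0

0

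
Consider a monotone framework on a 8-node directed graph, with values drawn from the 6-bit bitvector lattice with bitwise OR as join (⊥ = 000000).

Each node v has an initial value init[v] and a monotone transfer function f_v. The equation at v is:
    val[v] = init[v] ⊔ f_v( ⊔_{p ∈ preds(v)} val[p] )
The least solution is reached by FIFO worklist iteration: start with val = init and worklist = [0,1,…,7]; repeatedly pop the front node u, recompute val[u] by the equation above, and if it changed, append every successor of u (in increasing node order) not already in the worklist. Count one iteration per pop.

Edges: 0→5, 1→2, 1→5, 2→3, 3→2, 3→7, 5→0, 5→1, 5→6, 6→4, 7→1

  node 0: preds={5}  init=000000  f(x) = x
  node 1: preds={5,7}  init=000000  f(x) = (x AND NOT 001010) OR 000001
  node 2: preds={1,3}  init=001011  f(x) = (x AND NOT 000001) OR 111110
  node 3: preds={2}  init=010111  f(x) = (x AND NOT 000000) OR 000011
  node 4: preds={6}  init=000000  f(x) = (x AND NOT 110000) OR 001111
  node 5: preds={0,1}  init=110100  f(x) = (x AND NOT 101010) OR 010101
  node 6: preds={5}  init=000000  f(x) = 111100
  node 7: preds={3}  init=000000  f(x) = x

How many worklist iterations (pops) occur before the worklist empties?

Trace (13 dequeues):
  [1] u=0 | in 110100 | out 110100 | prev 000000 | push {}
  [2] u=1 | in 110100 | out 110101 | prev 000000 | push {}
  [3] u=2 | in 110111 | out 111111 | prev 001011 | push {}
  [4] u=3 | in 111111 | out 111111 | prev 010111 | push {2}
  [5] u=4 | in 000000 | out 001111 | prev 000000 | push {}
  [6] u=5 | in 110101 | out 110101 | prev 110100 | push {0,1}
  [7] u=6 | in 110101 | out 111100 | prev 000000 | push {4}
  [8] u=7 | in 111111 | out 111111 | prev 000000 | push {}
  [9] u=2 | in 111111 | out 111111 | ==
  [10] u=0 | in 110101 | out 110101 | prev 110100 | push {5}
  [11] u=1 | in 111111 | out 110101 | ==
  [12] u=4 | in 111100 | out 001111 | ==
  [13] u=5 | in 110101 | out 110101 | ==

Converged values:
  [0] 110101
  [1] 110101
  [2] 111111
  [3] 111111
  [4] 001111
  [5] 110101
  [6] 111100
  [7] 111111

13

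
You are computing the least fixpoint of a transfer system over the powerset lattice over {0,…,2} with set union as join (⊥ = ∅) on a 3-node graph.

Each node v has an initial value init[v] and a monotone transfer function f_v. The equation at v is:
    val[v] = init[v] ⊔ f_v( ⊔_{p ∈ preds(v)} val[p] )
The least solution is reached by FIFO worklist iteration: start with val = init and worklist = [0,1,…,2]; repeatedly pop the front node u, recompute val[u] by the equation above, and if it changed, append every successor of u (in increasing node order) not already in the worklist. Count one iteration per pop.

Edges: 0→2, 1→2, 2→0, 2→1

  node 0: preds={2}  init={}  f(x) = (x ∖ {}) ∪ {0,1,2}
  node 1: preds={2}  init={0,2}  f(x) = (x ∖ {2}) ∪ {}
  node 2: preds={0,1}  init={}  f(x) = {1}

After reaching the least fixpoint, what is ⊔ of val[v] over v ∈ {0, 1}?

Trace (6 dequeues):
  [1] u=0 | in {} | out {0,1,2} | prev {} | push {}
  [2] u=1 | in {} | out {0,2} | ==
  [3] u=2 | in {0,1,2} | out {1} | prev {} | push {0,1}
  [4] u=0 | in {1} | out {0,1,2} | ==
  [5] u=1 | in {1} | out {0,1,2} | prev {0,2} | push {2}
  [6] u=2 | in {0,1,2} | out {1} | ==

Converged values:
  [0] {0,1,2}
  [1] {0,1,2}
  [2] {1}

{0,1,2}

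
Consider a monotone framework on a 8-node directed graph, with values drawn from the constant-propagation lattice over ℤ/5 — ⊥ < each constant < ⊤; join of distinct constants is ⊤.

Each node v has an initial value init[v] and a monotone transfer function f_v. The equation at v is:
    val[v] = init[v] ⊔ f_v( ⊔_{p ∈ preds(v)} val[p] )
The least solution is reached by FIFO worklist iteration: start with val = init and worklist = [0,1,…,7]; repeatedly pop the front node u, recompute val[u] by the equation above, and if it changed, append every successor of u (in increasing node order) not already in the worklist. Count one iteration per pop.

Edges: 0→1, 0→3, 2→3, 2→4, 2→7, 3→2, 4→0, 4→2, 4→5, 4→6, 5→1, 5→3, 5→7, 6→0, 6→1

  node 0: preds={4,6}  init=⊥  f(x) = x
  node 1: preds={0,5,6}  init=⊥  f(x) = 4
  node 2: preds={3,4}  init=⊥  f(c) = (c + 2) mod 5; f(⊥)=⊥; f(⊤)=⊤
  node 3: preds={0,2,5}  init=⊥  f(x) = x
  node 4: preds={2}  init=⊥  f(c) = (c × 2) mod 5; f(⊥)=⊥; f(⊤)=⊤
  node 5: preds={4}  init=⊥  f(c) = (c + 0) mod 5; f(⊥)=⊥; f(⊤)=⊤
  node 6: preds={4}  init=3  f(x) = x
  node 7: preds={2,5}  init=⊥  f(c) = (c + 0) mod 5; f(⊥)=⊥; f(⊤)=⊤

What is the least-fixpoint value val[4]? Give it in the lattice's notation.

⊤

Worklist (27 pops):
  #1 pop 0: in=3 → 3 (was ⊥); enqueue []
  #2 pop 1: in=3 → 4 (was ⊥); enqueue []
  #3 pop 2: in=⊥ → ⊥ (no change)
  #4 pop 3: in=3 → 3 (was ⊥); enqueue [2]
  #5 pop 4: in=⊥ → ⊥ (no change)
  #6 pop 5: in=⊥ → ⊥ (no change)
  #7 pop 6: in=⊥ → 3 (no change)
  #8 pop 7: in=⊥ → ⊥ (no change)
  #9 pop 2: in=3 → 0 (was ⊥); enqueue [3,4,7]
  #10 pop 3: in=⊤ → ⊤ (was 3); enqueue [2]
  #11 pop 4: in=0 → 0 (was ⊥); enqueue [0,5,6]
  #12 pop 7: in=0 → 0 (was ⊥); enqueue []
  #13 pop 2: in=⊤ → ⊤ (was 0); enqueue [3,4,7]
  #14 pop 0: in=⊤ → ⊤ (was 3); enqueue [1]
  #15 pop 5: in=0 → 0 (was ⊥); enqueue []
  #16 pop 6: in=0 → ⊤ (was 3); enqueue [0]
  #17 pop 3: in=⊤ → ⊤ (no change)
  #18 pop 4: in=⊤ → ⊤ (was 0); enqueue [2,5,6]
  #19 pop 7: in=⊤ → ⊤ (was 0); enqueue []
  #20 pop 1: in=⊤ → 4 (no change)
  #21 pop 0: in=⊤ → ⊤ (no change)
  #22 pop 2: in=⊤ → ⊤ (no change)
  #23 pop 5: in=⊤ → ⊤ (was 0); enqueue [1,3,7]
  #24 pop 6: in=⊤ → ⊤ (no change)
  #25 pop 1: in=⊤ → 4 (no change)
  #26 pop 3: in=⊤ → ⊤ (no change)
  #27 pop 7: in=⊤ → ⊤ (no change)

Fixpoint:
  val[0] = ⊤
  val[1] = 4
  val[2] = ⊤
  val[3] = ⊤
  val[4] = ⊤
  val[5] = ⊤
  val[6] = ⊤
  val[7] = ⊤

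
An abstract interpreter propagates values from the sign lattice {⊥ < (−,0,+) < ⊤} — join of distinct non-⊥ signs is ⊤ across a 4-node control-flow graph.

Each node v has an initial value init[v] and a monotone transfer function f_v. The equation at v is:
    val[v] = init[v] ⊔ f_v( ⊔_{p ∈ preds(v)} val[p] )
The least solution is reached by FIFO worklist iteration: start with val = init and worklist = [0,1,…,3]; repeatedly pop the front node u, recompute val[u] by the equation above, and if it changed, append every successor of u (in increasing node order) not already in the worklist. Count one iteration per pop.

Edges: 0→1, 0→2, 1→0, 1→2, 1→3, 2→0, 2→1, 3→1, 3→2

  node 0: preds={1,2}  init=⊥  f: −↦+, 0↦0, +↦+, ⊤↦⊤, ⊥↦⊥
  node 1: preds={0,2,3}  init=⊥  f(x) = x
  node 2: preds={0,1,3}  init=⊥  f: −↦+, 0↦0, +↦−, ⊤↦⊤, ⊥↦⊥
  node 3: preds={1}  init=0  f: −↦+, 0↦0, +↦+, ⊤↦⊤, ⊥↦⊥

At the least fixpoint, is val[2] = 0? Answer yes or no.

Trace (7 dequeues):
  [1] u=0 | in ⊥ | out ⊥ | ==
  [2] u=1 | in 0 | out 0 | prev ⊥ | push {0}
  [3] u=2 | in 0 | out 0 | prev ⊥ | push {1}
  [4] u=3 | in 0 | out 0 | ==
  [5] u=0 | in 0 | out 0 | prev ⊥ | push {2}
  [6] u=1 | in 0 | out 0 | ==
  [7] u=2 | in 0 | out 0 | ==

Converged values:
  [0] 0
  [1] 0
  [2] 0
  [3] 0

yes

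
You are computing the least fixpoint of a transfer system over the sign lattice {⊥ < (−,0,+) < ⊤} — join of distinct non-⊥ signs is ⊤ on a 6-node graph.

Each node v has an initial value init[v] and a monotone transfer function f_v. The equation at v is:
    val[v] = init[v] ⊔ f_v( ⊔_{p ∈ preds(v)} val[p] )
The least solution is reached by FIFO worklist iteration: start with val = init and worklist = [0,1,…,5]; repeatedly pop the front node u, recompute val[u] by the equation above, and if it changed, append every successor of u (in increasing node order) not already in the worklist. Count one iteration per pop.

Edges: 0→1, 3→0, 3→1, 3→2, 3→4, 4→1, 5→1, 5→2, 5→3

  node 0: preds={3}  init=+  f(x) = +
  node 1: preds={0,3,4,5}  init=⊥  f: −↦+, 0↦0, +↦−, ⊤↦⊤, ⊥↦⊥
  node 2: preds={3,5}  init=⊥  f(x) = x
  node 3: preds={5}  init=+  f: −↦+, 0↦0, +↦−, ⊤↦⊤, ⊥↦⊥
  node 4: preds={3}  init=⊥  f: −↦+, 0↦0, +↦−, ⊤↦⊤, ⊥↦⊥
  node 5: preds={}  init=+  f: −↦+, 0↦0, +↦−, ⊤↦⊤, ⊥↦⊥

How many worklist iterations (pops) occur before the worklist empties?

Worklist (9 pops):
  #1 pop 0: in=+ → + (no change)
  #2 pop 1: in=+ → − (was ⊥); enqueue []
  #3 pop 2: in=+ → + (was ⊥); enqueue []
  #4 pop 3: in=+ → ⊤ (was +); enqueue [0,1,2]
  #5 pop 4: in=⊤ → ⊤ (was ⊥); enqueue []
  #6 pop 5: in=⊥ → + (no change)
  #7 pop 0: in=⊤ → + (no change)
  #8 pop 1: in=⊤ → ⊤ (was −); enqueue []
  #9 pop 2: in=⊤ → ⊤ (was +); enqueue []

Fixpoint:
  val[0] = +
  val[1] = ⊤
  val[2] = ⊤
  val[3] = ⊤
  val[4] = ⊤
  val[5] = +

9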